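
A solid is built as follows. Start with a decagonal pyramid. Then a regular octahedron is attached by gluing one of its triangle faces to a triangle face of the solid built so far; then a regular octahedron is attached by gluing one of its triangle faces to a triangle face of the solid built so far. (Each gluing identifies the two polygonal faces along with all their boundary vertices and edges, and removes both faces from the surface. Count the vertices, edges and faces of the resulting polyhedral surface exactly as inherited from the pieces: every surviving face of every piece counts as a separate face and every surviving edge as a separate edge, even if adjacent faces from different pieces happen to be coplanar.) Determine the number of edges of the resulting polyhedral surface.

A decagonal pyramid: V=11, E=20, F=11.
Attach a regular octahedron (V=6, E=12, F=8) along a 3-gon: merge 3 vertices and 3 edges, delete both glued faces → V=14, E=29, F=17.
Attach a regular octahedron (V=6, E=12, F=8) along a 3-gon: merge 3 vertices and 3 edges, delete both glued faces → V=17, E=38, F=23.
Check: V − E + F = 17 − 38 + 23 = 2.

38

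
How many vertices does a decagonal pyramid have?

11

A pyramid on an n-gon base has one n-gon and n triangles: V = 10 + 1 = 11, E = 2·10 = 20, F = 10 + 1 = 11.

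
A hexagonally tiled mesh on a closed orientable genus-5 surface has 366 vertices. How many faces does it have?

χ = 2 − 2·5 = -8, and every face is a hexagon so 6F = 2E.
V − E + F = -8 with E = 6F/2 gives 366 − (6/2 − 1)·F = -8, so F = 187 and E = 561.

187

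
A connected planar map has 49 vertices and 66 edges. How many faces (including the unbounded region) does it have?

Euler's formula for a connected plane graph: V − E + F = 2, so F = 2 − 49 + 66 = 19.

19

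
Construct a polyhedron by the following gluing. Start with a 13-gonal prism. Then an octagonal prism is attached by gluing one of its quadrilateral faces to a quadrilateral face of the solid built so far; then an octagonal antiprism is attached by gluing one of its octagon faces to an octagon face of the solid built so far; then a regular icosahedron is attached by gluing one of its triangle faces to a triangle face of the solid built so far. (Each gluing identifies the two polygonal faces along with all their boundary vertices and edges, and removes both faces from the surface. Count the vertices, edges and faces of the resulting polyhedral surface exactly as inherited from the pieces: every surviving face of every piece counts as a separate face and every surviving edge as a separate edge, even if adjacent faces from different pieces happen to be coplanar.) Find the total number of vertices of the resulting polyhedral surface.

55

A 13-gonal prism: V=26, E=39, F=15.
Attach an octagonal prism (V=16, E=24, F=10) along a 4-gon: merge 4 vertices and 4 edges, delete both glued faces → V=38, E=59, F=23.
Attach an octagonal antiprism (V=16, E=32, F=18) along an 8-gon: merge 8 vertices and 8 edges, delete both glued faces → V=46, E=83, F=39.
Attach a regular icosahedron (V=12, E=30, F=20) along a 3-gon: merge 3 vertices and 3 edges, delete both glued faces → V=55, E=110, F=57.
Check: V − E + F = 55 − 110 + 57 = 2.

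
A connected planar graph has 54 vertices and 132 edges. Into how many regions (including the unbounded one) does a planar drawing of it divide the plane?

Euler's formula for a connected plane graph: V − E + F = 2, so F = 2 − 54 + 132 = 80.

80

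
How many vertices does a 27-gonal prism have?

54

A prism on an n-gon has two n-gon bases and n rectangular sides: V = 2·27 = 54, E = 3·27 = 81, F = 27 + 2 = 29.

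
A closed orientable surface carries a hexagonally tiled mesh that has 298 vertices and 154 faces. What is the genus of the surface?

6

Every face is a hexagon, so 2E = 6·154 = 924, giving E = 462.
χ = V − E + F = 298 − 462 + 154 = -10.
For a closed orientable surface χ = 2 − 2g, so g = (2 − (-10))/2 = 6.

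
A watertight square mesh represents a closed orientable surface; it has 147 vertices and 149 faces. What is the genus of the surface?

Every face is a square, so 2E = 4·149 = 596, giving E = 298.
χ = V − E + F = 147 − 298 + 149 = -2.
For a closed orientable surface χ = 2 − 2g, so g = (2 − (-2))/2 = 2.

2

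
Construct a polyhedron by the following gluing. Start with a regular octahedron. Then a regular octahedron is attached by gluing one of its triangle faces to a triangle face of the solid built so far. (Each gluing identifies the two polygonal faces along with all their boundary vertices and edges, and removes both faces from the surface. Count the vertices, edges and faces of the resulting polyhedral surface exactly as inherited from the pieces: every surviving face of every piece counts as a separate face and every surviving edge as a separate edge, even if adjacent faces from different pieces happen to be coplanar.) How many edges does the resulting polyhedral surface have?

21

A regular octahedron: V=6, E=12, F=8.
Attach a regular octahedron (V=6, E=12, F=8) along a 3-gon: merge 3 vertices and 3 edges, delete both glued faces → V=9, E=21, F=14.
Check: V − E + F = 9 − 21 + 14 = 2.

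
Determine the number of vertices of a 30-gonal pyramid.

A pyramid on an n-gon base has one n-gon and n triangles: V = 30 + 1 = 31, E = 2·30 = 60, F = 30 + 1 = 31.

31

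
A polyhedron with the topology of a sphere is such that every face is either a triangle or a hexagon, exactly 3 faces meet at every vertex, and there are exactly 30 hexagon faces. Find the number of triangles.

4

Let x be the number of triangles; then F = 30 + x.
Edge–face incidences: 2E = 6·30 + 3·x = 180 + 3x.
Every vertex has degree 3, so 3V = 2E.
Euler: V − E + F = 2 ⇒ (2E)/3 − E + (30 + x) = 2.
Multiply by 6: 2·(2E) − 3·(2E) + 6·(30 + x) = 12, i.e. 180 + 6x − (180 + 3x) = 12.
Collecting terms: 3x = 12, so x = 4.
Then 2E = 180 + 3·4 = 192, so E = 96, V = 2E/3 = 64, F = 30 + 4 = 34.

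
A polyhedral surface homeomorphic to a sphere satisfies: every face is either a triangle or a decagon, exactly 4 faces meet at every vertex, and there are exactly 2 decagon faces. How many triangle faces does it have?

20

Let x be the number of triangles; then F = 2 + x.
Edge–face incidences: 2E = 10·2 + 3·x = 20 + 3x.
Every vertex has degree 4, so 4V = 2E.
Euler: V − E + F = 2 ⇒ (2E)/4 − E + (2 + x) = 2.
Multiply by 8: 2·(2E) − 4·(2E) + 8·(2 + x) = 16, i.e. 16 + 8x − 2·(20 + 3x) = 16.
Collecting terms: 2x − 24 = 16, so 2x = 40, so x = 20.
Then 2E = 20 + 3·20 = 80, so E = 40, V = 2E/4 = 20, F = 2 + 20 = 22.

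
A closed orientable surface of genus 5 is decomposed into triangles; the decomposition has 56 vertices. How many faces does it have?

128

χ = 2 − 2·5 = -8, and every face is a triangle so 3F = 2E.
V − E + F = -8 with E = 3F/2 gives 56 − (3/2 − 1)·F = -8, so F = 128 and E = 192.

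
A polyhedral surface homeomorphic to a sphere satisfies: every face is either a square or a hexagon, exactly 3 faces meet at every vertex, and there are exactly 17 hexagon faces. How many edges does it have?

63

Let x be the number of squares; then F = 17 + x.
Edge–face incidences: 2E = 6·17 + 4·x = 102 + 4x.
Every vertex has degree 3, so 3V = 2E.
Euler: V − E + F = 2 ⇒ (2E)/3 − E + (17 + x) = 2.
Multiply by 6: 2·(2E) − 3·(2E) + 6·(17 + x) = 12, i.e. 102 + 6x − (102 + 4x) = 12.
Collecting terms: 2x = 12, so x = 6.
Then 2E = 102 + 4·6 = 126, so E = 63, V = 2E/3 = 42, F = 17 + 6 = 23.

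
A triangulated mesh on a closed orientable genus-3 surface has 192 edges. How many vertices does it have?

χ = 2 − 2·3 = -4, and every face is a triangle so 3F = 2E.
F = 2E/3 = 128. Then V = -4 + E − F = -4 + 192 − 128 = 60.

60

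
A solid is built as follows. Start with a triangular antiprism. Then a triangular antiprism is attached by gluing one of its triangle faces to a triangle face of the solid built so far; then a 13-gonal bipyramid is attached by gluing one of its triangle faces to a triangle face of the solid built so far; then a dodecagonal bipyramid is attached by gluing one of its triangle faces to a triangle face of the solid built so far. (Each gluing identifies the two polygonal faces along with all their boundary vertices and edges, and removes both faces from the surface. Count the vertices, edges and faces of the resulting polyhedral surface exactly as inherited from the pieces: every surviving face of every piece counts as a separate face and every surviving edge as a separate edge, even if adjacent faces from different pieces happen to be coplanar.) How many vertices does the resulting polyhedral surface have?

32

A triangular antiprism: V=6, E=12, F=8.
Attach a triangular antiprism (V=6, E=12, F=8) along a 3-gon: merge 3 vertices and 3 edges, delete both glued faces → V=9, E=21, F=14.
Attach a 13-gonal bipyramid (V=15, E=39, F=26) along a 3-gon: merge 3 vertices and 3 edges, delete both glued faces → V=21, E=57, F=38.
Attach a dodecagonal bipyramid (V=14, E=36, F=24) along a 3-gon: merge 3 vertices and 3 edges, delete both glued faces → V=32, E=90, F=60.
Check: V − E + F = 32 − 90 + 60 = 2.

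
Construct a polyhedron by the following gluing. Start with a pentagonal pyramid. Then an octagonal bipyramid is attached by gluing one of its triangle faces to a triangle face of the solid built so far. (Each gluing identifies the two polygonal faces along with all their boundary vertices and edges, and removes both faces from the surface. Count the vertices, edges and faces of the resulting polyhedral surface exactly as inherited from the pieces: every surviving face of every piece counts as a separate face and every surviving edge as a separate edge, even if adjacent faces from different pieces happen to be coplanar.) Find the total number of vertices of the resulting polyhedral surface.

A pentagonal pyramid: V=6, E=10, F=6.
Attach an octagonal bipyramid (V=10, E=24, F=16) along a 3-gon: merge 3 vertices and 3 edges, delete both glued faces → V=13, E=31, F=20.
Check: V − E + F = 13 − 31 + 20 = 2.

13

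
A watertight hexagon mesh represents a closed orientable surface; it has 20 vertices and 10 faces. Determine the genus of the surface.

1

Every face is a hexagon, so 2E = 6·10 = 60, giving E = 30.
χ = V − E + F = 20 − 30 + 10 = 0.
For a closed orientable surface χ = 2 − 2g, so g = (2 − (0))/2 = 1.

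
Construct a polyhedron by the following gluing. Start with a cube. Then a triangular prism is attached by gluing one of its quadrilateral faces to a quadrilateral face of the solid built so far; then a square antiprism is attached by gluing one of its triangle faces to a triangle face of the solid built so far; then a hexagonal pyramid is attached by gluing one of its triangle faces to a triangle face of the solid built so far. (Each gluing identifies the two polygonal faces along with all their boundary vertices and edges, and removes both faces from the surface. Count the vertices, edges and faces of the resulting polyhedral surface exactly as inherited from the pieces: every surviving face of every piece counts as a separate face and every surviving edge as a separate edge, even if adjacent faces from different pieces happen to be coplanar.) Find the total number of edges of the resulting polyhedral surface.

39

A cube: V=8, E=12, F=6.
Attach a triangular prism (V=6, E=9, F=5) along a 4-gon: merge 4 vertices and 4 edges, delete both glued faces → V=10, E=17, F=9.
Attach a square antiprism (V=8, E=16, F=10) along a 3-gon: merge 3 vertices and 3 edges, delete both glued faces → V=15, E=30, F=17.
Attach a hexagonal pyramid (V=7, E=12, F=7) along a 3-gon: merge 3 vertices and 3 edges, delete both glued faces → V=19, E=39, F=22.
Check: V − E + F = 19 − 39 + 22 = 2.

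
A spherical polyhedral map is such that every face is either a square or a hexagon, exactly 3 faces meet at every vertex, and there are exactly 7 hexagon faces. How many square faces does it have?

Let x be the number of squares; then F = 7 + x.
Edge–face incidences: 2E = 6·7 + 4·x = 42 + 4x.
Every vertex has degree 3, so 3V = 2E.
Euler: V − E + F = 2 ⇒ (2E)/3 − E + (7 + x) = 2.
Multiply by 6: 2·(2E) − 3·(2E) + 6·(7 + x) = 12, i.e. 42 + 6x − (42 + 4x) = 12.
Collecting terms: 2x = 12, so x = 6.
Then 2E = 42 + 4·6 = 66, so E = 33, V = 2E/3 = 22, F = 7 + 6 = 13.

6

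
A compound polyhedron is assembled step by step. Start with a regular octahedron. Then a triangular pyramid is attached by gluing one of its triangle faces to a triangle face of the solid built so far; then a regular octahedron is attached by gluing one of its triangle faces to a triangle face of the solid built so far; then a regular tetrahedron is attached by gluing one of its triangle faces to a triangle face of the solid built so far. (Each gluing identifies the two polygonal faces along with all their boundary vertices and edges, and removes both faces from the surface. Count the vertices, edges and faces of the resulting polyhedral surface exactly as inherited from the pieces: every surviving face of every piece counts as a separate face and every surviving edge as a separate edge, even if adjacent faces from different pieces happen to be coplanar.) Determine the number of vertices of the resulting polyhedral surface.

A regular octahedron: V=6, E=12, F=8.
Attach a triangular pyramid (V=4, E=6, F=4) along a 3-gon: merge 3 vertices and 3 edges, delete both glued faces → V=7, E=15, F=10.
Attach a regular octahedron (V=6, E=12, F=8) along a 3-gon: merge 3 vertices and 3 edges, delete both glued faces → V=10, E=24, F=16.
Attach a regular tetrahedron (V=4, E=6, F=4) along a 3-gon: merge 3 vertices and 3 edges, delete both glued faces → V=11, E=27, F=18.
Check: V − E + F = 11 − 27 + 18 = 2.

11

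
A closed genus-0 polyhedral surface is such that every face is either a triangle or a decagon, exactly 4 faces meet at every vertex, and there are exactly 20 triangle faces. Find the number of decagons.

Let x be the number of decagons; then F = 20 + x.
Edge–face incidences: 2E = 3·20 + 10·x = 60 + 10x.
Every vertex has degree 4, so 4V = 2E.
Euler: V − E + F = 2 ⇒ (2E)/4 − E + (20 + x) = 2.
Multiply by 8: 2·(2E) − 4·(2E) + 8·(20 + x) = 16, i.e. 160 + 8x − 2·(60 + 10x) = 16.
Collecting terms: −12x + 40 = 16, so −12x = −24, so x = 2.
Then 2E = 60 + 10·2 = 80, so E = 40, V = 2E/4 = 20, F = 20 + 2 = 22.

2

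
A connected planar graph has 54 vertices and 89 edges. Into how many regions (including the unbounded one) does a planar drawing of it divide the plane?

37

Euler's formula for a connected plane graph: V − E + F = 2, so F = 2 − 54 + 89 = 37.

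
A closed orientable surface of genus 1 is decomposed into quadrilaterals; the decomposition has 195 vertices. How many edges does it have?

χ = 2 − 2·1 = 0, and every face is a square so 4F = 2E.
V − E + F = 0 with E = 4F/2 gives 195 − (4/2 − 1)·F = 0, so F = 195 and E = 390.

390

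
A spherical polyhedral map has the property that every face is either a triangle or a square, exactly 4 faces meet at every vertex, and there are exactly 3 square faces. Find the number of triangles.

8

Let x be the number of triangles; then F = 3 + x.
Edge–face incidences: 2E = 4·3 + 3·x = 12 + 3x.
Every vertex has degree 4, so 4V = 2E.
Euler: V − E + F = 2 ⇒ (2E)/4 − E + (3 + x) = 2.
Multiply by 8: 2·(2E) − 4·(2E) + 8·(3 + x) = 16, i.e. 24 + 8x − 2·(12 + 3x) = 16.
Collecting terms: 2x = 16, so x = 8.
Then 2E = 12 + 3·8 = 36, so E = 18, V = 2E/4 = 9, F = 3 + 8 = 11.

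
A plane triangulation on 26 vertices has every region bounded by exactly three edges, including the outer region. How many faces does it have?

In a plane triangulation 3F = 2E and V − E + F = 2, so F = 2V − 4 = 2·26 − 4 = 48.

48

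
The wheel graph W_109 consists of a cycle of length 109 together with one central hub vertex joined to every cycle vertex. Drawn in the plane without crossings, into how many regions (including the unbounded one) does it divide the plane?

110

W_109 has V = 109 + 1 = 110 vertices and E = 2·109 = 218 edges.
By Euler's formula F = 2 − V + E = 2 − 110 + 218 = 110.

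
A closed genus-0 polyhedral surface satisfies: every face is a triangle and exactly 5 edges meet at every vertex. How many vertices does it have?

12

Each face has 3 edges and each edge borders two faces, so 2E = 3F.
Each vertex has degree 5, so 5V = 2E and hence V = 3F/5.
Euler: V − E + F = 2 ⇒ (3F/5) − (3F/2) + F = 2.
Multiply by 10: (6 − 15 + 10)F = 20, i.e. 1F = 20.
So F = 20, E = 3·20/2 = 30, V = 3·20/5 = 12.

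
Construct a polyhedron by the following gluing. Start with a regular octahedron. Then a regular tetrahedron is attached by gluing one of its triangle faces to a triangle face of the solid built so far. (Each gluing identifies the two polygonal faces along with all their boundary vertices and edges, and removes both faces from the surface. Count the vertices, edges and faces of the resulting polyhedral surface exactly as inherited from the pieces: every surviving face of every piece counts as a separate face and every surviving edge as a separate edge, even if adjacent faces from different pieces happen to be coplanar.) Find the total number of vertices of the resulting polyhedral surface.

7

A regular octahedron: V=6, E=12, F=8.
Attach a regular tetrahedron (V=4, E=6, F=4) along a 3-gon: merge 3 vertices and 3 edges, delete both glued faces → V=7, E=15, F=10.
Check: V − E + F = 7 − 15 + 10 = 2.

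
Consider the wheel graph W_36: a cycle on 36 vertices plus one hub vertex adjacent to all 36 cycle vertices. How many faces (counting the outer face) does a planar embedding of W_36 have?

37

W_36 has V = 36 + 1 = 37 vertices and E = 2·36 = 72 edges.
By Euler's formula F = 2 − V + E = 2 − 37 + 72 = 37.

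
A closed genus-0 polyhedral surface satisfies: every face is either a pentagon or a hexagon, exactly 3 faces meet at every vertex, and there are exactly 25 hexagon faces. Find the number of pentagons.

12

Let x be the number of pentagons; then F = 25 + x.
Edge–face incidences: 2E = 6·25 + 5·x = 150 + 5x.
Every vertex has degree 3, so 3V = 2E.
Euler: V − E + F = 2 ⇒ (2E)/3 − E + (25 + x) = 2.
Multiply by 6: 2·(2E) − 3·(2E) + 6·(25 + x) = 12, i.e. 150 + 6x − (150 + 5x) = 12.
Collecting terms: x = 12.
Then 2E = 150 + 5·12 = 210, so E = 105, V = 2E/3 = 70, F = 25 + 12 = 37.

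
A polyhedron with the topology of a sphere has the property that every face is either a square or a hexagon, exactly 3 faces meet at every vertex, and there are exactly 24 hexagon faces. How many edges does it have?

84

Let x be the number of squares; then F = 24 + x.
Edge–face incidences: 2E = 6·24 + 4·x = 144 + 4x.
Every vertex has degree 3, so 3V = 2E.
Euler: V − E + F = 2 ⇒ (2E)/3 − E + (24 + x) = 2.
Multiply by 6: 2·(2E) − 3·(2E) + 6·(24 + x) = 12, i.e. 144 + 6x − (144 + 4x) = 12.
Collecting terms: 2x = 12, so x = 6.
Then 2E = 144 + 4·6 = 168, so E = 84, V = 2E/3 = 56, F = 24 + 6 = 30.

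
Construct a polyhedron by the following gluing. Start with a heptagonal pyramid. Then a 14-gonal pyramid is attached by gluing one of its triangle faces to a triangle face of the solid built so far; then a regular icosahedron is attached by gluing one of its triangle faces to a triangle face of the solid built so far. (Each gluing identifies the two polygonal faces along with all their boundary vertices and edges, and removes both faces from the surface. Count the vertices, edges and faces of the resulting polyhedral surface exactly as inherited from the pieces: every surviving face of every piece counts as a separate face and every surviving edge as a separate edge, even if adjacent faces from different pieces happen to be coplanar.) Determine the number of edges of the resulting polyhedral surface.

66

A heptagonal pyramid: V=8, E=14, F=8.
Attach a 14-gonal pyramid (V=15, E=28, F=15) along a 3-gon: merge 3 vertices and 3 edges, delete both glued faces → V=20, E=39, F=21.
Attach a regular icosahedron (V=12, E=30, F=20) along a 3-gon: merge 3 vertices and 3 edges, delete both glued faces → V=29, E=66, F=39.
Check: V − E + F = 29 − 66 + 39 = 2.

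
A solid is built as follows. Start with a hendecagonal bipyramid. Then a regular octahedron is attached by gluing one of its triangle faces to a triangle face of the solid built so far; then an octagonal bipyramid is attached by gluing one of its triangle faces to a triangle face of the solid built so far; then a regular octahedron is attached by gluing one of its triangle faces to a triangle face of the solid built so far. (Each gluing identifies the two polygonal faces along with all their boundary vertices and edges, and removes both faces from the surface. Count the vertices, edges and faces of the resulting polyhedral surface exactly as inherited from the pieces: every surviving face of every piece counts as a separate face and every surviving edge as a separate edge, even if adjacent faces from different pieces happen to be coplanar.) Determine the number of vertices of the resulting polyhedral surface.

26

A hendecagonal bipyramid: V=13, E=33, F=22.
Attach a regular octahedron (V=6, E=12, F=8) along a 3-gon: merge 3 vertices and 3 edges, delete both glued faces → V=16, E=42, F=28.
Attach an octagonal bipyramid (V=10, E=24, F=16) along a 3-gon: merge 3 vertices and 3 edges, delete both glued faces → V=23, E=63, F=42.
Attach a regular octahedron (V=6, E=12, F=8) along a 3-gon: merge 3 vertices and 3 edges, delete both glued faces → V=26, E=72, F=48.
Check: V − E + F = 26 − 72 + 48 = 2.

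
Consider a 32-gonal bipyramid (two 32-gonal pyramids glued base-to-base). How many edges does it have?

96

A bipyramid over an n-gon has 2n triangular faces and n + 2 vertices: V = 32 + 2 = 34, E = 3·32 = 96, F = 2·32 = 64.
Check: V − E + F = 34 − 96 + 64 = 2.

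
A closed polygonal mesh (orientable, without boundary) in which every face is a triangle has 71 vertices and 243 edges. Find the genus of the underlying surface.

Every face is a triangle and each edge borders two faces, so 3F = 2·243, giving F = 162.
χ = V − E + F = 71 − 243 + 162 = -10.
For a closed orientable surface χ = 2 − 2g, so g = (2 − (-10))/2 = 6.

6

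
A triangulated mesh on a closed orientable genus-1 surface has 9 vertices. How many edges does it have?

27

χ = 2 − 2·1 = 0, and every face is a triangle so 3F = 2E.
V − E + F = 0 with E = 3F/2 gives 9 − (3/2 − 1)·F = 0, so F = 18 and E = 27.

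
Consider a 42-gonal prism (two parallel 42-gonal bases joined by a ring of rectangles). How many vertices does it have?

A prism on an n-gon has two n-gon bases and n rectangular sides: V = 2·42 = 84, E = 3·42 = 126, F = 42 + 2 = 44.

84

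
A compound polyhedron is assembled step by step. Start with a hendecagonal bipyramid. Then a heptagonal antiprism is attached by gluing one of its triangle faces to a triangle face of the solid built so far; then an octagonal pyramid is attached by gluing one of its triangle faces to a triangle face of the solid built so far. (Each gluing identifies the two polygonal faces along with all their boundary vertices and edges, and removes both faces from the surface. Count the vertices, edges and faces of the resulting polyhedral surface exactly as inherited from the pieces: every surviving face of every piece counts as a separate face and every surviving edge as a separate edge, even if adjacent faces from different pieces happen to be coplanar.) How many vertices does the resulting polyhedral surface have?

A hendecagonal bipyramid: V=13, E=33, F=22.
Attach a heptagonal antiprism (V=14, E=28, F=16) along a 3-gon: merge 3 vertices and 3 edges, delete both glued faces → V=24, E=58, F=36.
Attach an octagonal pyramid (V=9, E=16, F=9) along a 3-gon: merge 3 vertices and 3 edges, delete both glued faces → V=30, E=71, F=43.
Check: V − E + F = 30 − 71 + 43 = 2.

30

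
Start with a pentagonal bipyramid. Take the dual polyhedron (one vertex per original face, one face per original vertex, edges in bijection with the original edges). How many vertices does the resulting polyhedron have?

The base solid has V = 7, E = 15, F = 10.
The dual swaps V and F and preserves E: V′ = F = 10, E′ = E = 15, F′ = V = 7.

10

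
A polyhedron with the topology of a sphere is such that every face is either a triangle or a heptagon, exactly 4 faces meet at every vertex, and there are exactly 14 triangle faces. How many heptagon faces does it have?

Let x be the number of heptagons; then F = 14 + x.
Edge–face incidences: 2E = 3·14 + 7·x = 42 + 7x.
Every vertex has degree 4, so 4V = 2E.
Euler: V − E + F = 2 ⇒ (2E)/4 − E + (14 + x) = 2.
Multiply by 8: 2·(2E) − 4·(2E) + 8·(14 + x) = 16, i.e. 112 + 8x − 2·(42 + 7x) = 16.
Collecting terms: −6x + 28 = 16, so −6x = −12, so x = 2.
Then 2E = 42 + 7·2 = 56, so E = 28, V = 2E/4 = 14, F = 14 + 2 = 16.

2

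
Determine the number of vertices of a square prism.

A prism on an n-gon has two n-gon bases and n rectangular sides: V = 2·4 = 8, E = 3·4 = 12, F = 4 + 2 = 6.

8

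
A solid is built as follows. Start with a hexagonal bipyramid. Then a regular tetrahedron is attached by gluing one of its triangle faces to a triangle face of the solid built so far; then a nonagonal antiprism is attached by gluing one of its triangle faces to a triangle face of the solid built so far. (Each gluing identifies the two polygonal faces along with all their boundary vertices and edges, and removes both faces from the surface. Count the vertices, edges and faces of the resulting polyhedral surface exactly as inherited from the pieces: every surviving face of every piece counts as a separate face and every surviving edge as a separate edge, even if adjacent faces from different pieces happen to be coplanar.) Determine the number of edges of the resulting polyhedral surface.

A hexagonal bipyramid: V=8, E=18, F=12.
Attach a regular tetrahedron (V=4, E=6, F=4) along a 3-gon: merge 3 vertices and 3 edges, delete both glued faces → V=9, E=21, F=14.
Attach a nonagonal antiprism (V=18, E=36, F=20) along a 3-gon: merge 3 vertices and 3 edges, delete both glued faces → V=24, E=54, F=32.
Check: V − E + F = 24 − 54 + 32 = 2.

54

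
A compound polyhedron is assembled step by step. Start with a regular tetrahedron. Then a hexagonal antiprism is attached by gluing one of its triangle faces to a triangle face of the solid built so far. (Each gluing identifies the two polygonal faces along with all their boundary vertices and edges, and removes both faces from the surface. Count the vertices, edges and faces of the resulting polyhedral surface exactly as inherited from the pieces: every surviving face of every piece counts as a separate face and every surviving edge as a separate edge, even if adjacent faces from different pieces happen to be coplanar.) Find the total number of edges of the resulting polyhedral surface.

27

A regular tetrahedron: V=4, E=6, F=4.
Attach a hexagonal antiprism (V=12, E=24, F=14) along a 3-gon: merge 3 vertices and 3 edges, delete both glued faces → V=13, E=27, F=16.
Check: V − E + F = 13 − 27 + 16 = 2.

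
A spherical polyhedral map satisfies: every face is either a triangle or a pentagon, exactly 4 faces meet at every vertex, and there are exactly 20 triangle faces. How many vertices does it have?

30

Let x be the number of pentagons; then F = 20 + x.
Edge–face incidences: 2E = 3·20 + 5·x = 60 + 5x.
Every vertex has degree 4, so 4V = 2E.
Euler: V − E + F = 2 ⇒ (2E)/4 − E + (20 + x) = 2.
Multiply by 8: 2·(2E) − 4·(2E) + 8·(20 + x) = 16, i.e. 160 + 8x − 2·(60 + 5x) = 16.
Collecting terms: −2x + 40 = 16, so −2x = −24, so x = 12.
Then 2E = 60 + 5·12 = 120, so E = 60, V = 2E/4 = 30, F = 20 + 12 = 32.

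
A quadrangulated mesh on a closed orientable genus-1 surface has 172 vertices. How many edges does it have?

344

χ = 2 − 2·1 = 0, and every face is a square so 4F = 2E.
V − E + F = 0 with E = 4F/2 gives 172 − (4/2 − 1)·F = 0, so F = 172 and E = 344.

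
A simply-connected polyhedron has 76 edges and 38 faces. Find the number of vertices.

40

Here V − E + F = 2.
V = 2 + E − F = 2 + 76 − 38 = 40.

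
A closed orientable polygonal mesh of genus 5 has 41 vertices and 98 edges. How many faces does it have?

For a closed orientable surface of genus 5, χ = 2 − 2·5 = -8.
F = -8 − V + E = -8 − 41 + 98 = 49.

49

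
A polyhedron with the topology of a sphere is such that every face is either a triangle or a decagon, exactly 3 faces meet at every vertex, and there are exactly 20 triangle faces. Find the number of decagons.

Let x be the number of decagons; then F = 20 + x.
Edge–face incidences: 2E = 3·20 + 10·x = 60 + 10x.
Every vertex has degree 3, so 3V = 2E.
Euler: V − E + F = 2 ⇒ (2E)/3 − E + (20 + x) = 2.
Multiply by 6: 2·(2E) − 3·(2E) + 6·(20 + x) = 12, i.e. 120 + 6x − (60 + 10x) = 12.
Collecting terms: −4x + 60 = 12, so −4x = −48, so x = 12.
Then 2E = 60 + 10·12 = 180, so E = 90, V = 2E/3 = 60, F = 20 + 12 = 32.

12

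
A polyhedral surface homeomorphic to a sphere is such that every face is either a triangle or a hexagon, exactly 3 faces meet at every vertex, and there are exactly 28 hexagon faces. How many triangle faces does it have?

Let x be the number of triangles; then F = 28 + x.
Edge–face incidences: 2E = 6·28 + 3·x = 168 + 3x.
Every vertex has degree 3, so 3V = 2E.
Euler: V − E + F = 2 ⇒ (2E)/3 − E + (28 + x) = 2.
Multiply by 6: 2·(2E) − 3·(2E) + 6·(28 + x) = 12, i.e. 168 + 6x − (168 + 3x) = 12.
Collecting terms: 3x = 12, so x = 4.
Then 2E = 168 + 3·4 = 180, so E = 90, V = 2E/3 = 60, F = 28 + 4 = 32.

4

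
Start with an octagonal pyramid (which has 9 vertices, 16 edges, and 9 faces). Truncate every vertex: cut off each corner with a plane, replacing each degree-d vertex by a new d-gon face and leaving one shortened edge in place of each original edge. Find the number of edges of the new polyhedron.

48

Truncation replaces each original edge-end by a new vertex, so V′ = 2E = 32.
Each original edge survives, and each old vertex of degree d contributes d new edges; summing degrees gives Σd = 2E, so E′ = E + 2E = 3E = 48.
Each original face survives and each original vertex becomes one new face: F′ = F + V = 18.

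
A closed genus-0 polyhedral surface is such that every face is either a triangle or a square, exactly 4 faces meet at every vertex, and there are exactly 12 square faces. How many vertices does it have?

Let x be the number of triangles; then F = 12 + x.
Edge–face incidences: 2E = 4·12 + 3·x = 48 + 3x.
Every vertex has degree 4, so 4V = 2E.
Euler: V − E + F = 2 ⇒ (2E)/4 − E + (12 + x) = 2.
Multiply by 8: 2·(2E) − 4·(2E) + 8·(12 + x) = 16, i.e. 96 + 8x − 2·(48 + 3x) = 16.
Collecting terms: 2x = 16, so x = 8.
Then 2E = 48 + 3·8 = 72, so E = 36, V = 2E/4 = 18, F = 12 + 8 = 20.

18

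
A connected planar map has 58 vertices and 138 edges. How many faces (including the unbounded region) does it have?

82

Euler's formula for a connected plane graph: V − E + F = 2, so F = 2 − 58 + 138 = 82.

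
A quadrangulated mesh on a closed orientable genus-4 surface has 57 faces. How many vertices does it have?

χ = 2 − 2·4 = -6, and every face is a square so 4F = 2E.
E = 4·57/2 = 114. Then V = -6 + E − F = -6 + 114 − 57 = 51.

51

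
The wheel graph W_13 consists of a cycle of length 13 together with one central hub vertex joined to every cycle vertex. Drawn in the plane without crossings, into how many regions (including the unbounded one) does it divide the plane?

14

W_13 has V = 13 + 1 = 14 vertices and E = 2·13 = 26 edges.
By Euler's formula F = 2 − V + E = 2 − 14 + 26 = 14.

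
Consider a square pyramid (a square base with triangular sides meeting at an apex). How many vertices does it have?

5

A pyramid on an n-gon base has one n-gon and n triangles: V = 4 + 1 = 5, E = 2·4 = 8, F = 4 + 1 = 5.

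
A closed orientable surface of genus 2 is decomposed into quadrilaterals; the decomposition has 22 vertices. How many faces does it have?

χ = 2 − 2·2 = -2, and every face is a square so 4F = 2E.
V − E + F = -2 with E = 4F/2 gives 22 − (4/2 − 1)·F = -2, so F = 24 and E = 48.

24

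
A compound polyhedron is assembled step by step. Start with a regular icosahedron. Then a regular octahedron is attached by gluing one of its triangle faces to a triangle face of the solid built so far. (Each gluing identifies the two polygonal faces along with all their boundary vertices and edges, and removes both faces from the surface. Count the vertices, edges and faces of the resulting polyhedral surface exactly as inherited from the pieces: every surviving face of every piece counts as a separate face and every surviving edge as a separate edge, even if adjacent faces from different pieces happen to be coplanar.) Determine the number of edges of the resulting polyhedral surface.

39

A regular icosahedron: V=12, E=30, F=20.
Attach a regular octahedron (V=6, E=12, F=8) along a 3-gon: merge 3 vertices and 3 edges, delete both glued faces → V=15, E=39, F=26.
Check: V − E + F = 15 − 39 + 26 = 2.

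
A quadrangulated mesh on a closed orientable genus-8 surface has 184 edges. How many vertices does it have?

χ = 2 − 2·8 = -14, and every face is a square so 4F = 2E.
F = 2E/4 = 92. Then V = -14 + E − F = -14 + 184 − 92 = 78.

78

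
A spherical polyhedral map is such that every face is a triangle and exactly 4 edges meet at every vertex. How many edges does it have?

Each face has 3 edges and each edge borders two faces, so 2E = 3F.
Each vertex has degree 4, so 4V = 2E and hence V = 3F/4.
Euler: V − E + F = 2 ⇒ (3F/4) − (3F/2) + F = 2.
Multiply by 8: (6 − 12 + 8)F = 16, i.e. 2F = 16.
So F = 8, E = 3·8/2 = 12, V = 3·8/4 = 6.

12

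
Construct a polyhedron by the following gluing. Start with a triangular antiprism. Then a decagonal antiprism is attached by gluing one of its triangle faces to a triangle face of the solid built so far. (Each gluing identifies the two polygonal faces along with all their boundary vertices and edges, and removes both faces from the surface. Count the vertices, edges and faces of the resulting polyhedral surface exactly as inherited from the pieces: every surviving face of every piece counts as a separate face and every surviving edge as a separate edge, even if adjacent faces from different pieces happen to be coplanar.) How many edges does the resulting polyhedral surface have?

49

A triangular antiprism: V=6, E=12, F=8.
Attach a decagonal antiprism (V=20, E=40, F=22) along a 3-gon: merge 3 vertices and 3 edges, delete both glued faces → V=23, E=49, F=28.
Check: V − E + F = 23 − 49 + 28 = 2.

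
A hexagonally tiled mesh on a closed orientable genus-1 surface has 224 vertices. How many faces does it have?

χ = 2 − 2·1 = 0, and every face is a hexagon so 6F = 2E.
V − E + F = 0 with E = 6F/2 gives 224 − (6/2 − 1)·F = 0, so F = 112 and E = 336.

112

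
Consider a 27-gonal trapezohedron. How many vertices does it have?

The n-trapezohedron (dual of the n-antiprism) has V = 2·27 + 2 = 56, E = 4·27 = 108, F = 2·27 = 54.

56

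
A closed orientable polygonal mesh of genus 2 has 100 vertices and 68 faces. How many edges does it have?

For a closed orientable surface of genus 2, χ = 2 − 2·2 = -2.
E = V + F − (-2) = 100 + 68 − (-2) = 170.

170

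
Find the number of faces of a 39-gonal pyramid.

40

A pyramid on an n-gon base has one n-gon and n triangles: V = 39 + 1 = 40, E = 2·39 = 78, F = 39 + 1 = 40.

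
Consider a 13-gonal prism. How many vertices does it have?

26

A prism on an n-gon has two n-gon bases and n rectangular sides: V = 2·13 = 26, E = 3·13 = 39, F = 13 + 2 = 15.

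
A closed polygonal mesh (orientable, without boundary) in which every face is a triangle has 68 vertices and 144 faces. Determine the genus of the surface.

Every face is a triangle, so 2E = 3·144 = 432, giving E = 216.
χ = V − E + F = 68 − 216 + 144 = -4.
For a closed orientable surface χ = 2 − 2g, so g = (2 − (-4))/2 = 3.

3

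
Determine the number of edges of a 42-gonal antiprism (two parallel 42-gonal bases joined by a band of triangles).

An antiprism on an n-gon has two n-gon caps and 2n triangles: V = 2·42 = 84, E = 4·42 = 168, F = 2·42 + 2 = 86.
Check: V − E + F = 84 − 168 + 86 = 2.

168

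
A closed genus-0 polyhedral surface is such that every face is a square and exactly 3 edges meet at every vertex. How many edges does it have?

12

Each face has 4 edges and each edge borders two faces, so 2E = 4F.
Each vertex has degree 3, so 3V = 2E and hence V = 4F/3.
Euler: V − E + F = 2 ⇒ (4F/3) − (4F/2) + F = 2.
Multiply by 6: (8 − 12 + 6)F = 12, i.e. 2F = 12.
So F = 6, E = 4·6/2 = 12, V = 4·6/3 = 8.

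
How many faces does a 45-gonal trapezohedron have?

90

The n-trapezohedron (dual of the n-antiprism) has V = 2·45 + 2 = 92, E = 4·45 = 180, F = 2·45 = 90.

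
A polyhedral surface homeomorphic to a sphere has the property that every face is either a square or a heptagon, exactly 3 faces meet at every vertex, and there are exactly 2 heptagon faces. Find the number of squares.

Let x be the number of squares; then F = 2 + x.
Edge–face incidences: 2E = 7·2 + 4·x = 14 + 4x.
Every vertex has degree 3, so 3V = 2E.
Euler: V − E + F = 2 ⇒ (2E)/3 − E + (2 + x) = 2.
Multiply by 6: 2·(2E) − 3·(2E) + 6·(2 + x) = 12, i.e. 12 + 6x − (14 + 4x) = 12.
Collecting terms: 2x − 2 = 12, so 2x = 14, so x = 7.
Then 2E = 14 + 4·7 = 42, so E = 21, V = 2E/3 = 14, F = 2 + 7 = 9.

7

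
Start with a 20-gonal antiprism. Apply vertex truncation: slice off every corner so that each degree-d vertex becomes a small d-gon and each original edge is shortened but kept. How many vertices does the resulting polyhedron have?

The base solid has V = 40, E = 80, F = 42.
Truncation replaces each original edge-end by a new vertex, so V′ = 2E = 160.
Each original edge survives, and each old vertex of degree d contributes d new edges; summing degrees gives Σd = 2E, so E′ = E + 2E = 3E = 240.
Each original face survives and each original vertex becomes one new face: F′ = F + V = 82.

160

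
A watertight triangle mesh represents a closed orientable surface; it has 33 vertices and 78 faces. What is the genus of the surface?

Every face is a triangle, so 2E = 3·78 = 234, giving E = 117.
χ = V − E + F = 33 − 117 + 78 = -6.
For a closed orientable surface χ = 2 − 2g, so g = (2 − (-6))/2 = 4.

4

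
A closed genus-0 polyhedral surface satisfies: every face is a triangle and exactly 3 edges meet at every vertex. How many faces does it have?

Each face has 3 edges and each edge borders two faces, so 2E = 3F.
Each vertex has degree 3, so 3V = 2E and hence V = 3F/3.
Euler: V − E + F = 2 ⇒ (3F/3) − (3F/2) + F = 2.
Multiply by 6: (6 − 9 + 6)F = 12, i.e. 3F = 12.
So F = 4, E = 3·4/2 = 6, V = 3·4/3 = 4.

4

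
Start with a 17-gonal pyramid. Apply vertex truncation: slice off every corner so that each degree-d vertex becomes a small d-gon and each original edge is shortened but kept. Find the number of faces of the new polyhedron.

36

The base solid has V = 18, E = 34, F = 18.
Truncation replaces each original edge-end by a new vertex, so V′ = 2E = 68.
Each original edge survives, and each old vertex of degree d contributes d new edges; summing degrees gives Σd = 2E, so E′ = E + 2E = 3E = 102.
Each original face survives and each original vertex becomes one new face: F′ = F + V = 36.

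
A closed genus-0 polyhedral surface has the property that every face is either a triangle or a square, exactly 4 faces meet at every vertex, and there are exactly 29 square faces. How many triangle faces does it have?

8

Let x be the number of triangles; then F = 29 + x.
Edge–face incidences: 2E = 4·29 + 3·x = 116 + 3x.
Every vertex has degree 4, so 4V = 2E.
Euler: V − E + F = 2 ⇒ (2E)/4 − E + (29 + x) = 2.
Multiply by 8: 2·(2E) − 4·(2E) + 8·(29 + x) = 16, i.e. 232 + 8x − 2·(116 + 3x) = 16.
Collecting terms: 2x = 16, so x = 8.
Then 2E = 116 + 3·8 = 140, so E = 70, V = 2E/4 = 35, F = 29 + 8 = 37.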